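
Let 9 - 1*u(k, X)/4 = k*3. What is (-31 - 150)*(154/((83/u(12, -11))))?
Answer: 3010392/83 ≈ 36270.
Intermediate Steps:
u(k, X) = 36 - 12*k (u(k, X) = 36 - 4*k*3 = 36 - 12*k)
(-31 - 150)*(154/((83/u(12, -11)))) = (-31 - 150)*(154/((83/(36 - 12*12)))) = -27874/(83/(36 - 144)) = -27874/(83/(-108)) = -27874/(83*(-1/108)) = -27874/(-83/108) = -27874*(-108)/83 = -181*(-16632/83) = 3010392/83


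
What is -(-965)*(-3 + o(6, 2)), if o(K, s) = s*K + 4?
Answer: 12545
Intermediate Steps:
o(K, s) = 4 + K*s (o(K, s) = K*s + 4 = 4 + K*s)
-(-965)*(-3 + o(6, 2)) = -(-965)*(-3 + (4 + 6*2)) = -(-965)*(-3 + (4 + 12)) = -(-965)*(-3 + 16) = -(-965)*13 = -193*(-65) = 12545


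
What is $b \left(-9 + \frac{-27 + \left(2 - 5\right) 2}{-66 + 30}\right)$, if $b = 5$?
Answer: $- \frac{485}{12} \approx -40.417$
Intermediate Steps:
$b \left(-9 + \frac{-27 + \left(2 - 5\right) 2}{-66 + 30}\right) = 5 \left(-9 + \frac{-27 + \left(2 - 5\right) 2}{-66 + 30}\right) = 5 \left(-9 + \frac{-27 - 6}{-36}\right) = 5 \left(-9 + \left(-27 - 6\right) \left(- \frac{1}{36}\right)\right) = 5 \left(-9 - - \frac{11}{12}\right) = 5 \left(-9 + \frac{11}{12}\right) = 5 \left(- \frac{97}{12}\right) = - \frac{485}{12}$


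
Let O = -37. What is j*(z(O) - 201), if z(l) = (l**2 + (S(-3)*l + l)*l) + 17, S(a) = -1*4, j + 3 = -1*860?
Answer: 2521686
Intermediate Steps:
j = -863 (j = -3 - 1*860 = -3 - 860 = -863)
S(a) = -4
z(l) = 17 - 2*l**2 (z(l) = (l**2 + (-4*l + l)*l) + 17 = (l**2 + (-3*l)*l) + 17 = (l**2 - 3*l**2) + 17 = -2*l**2 + 17 = 17 - 2*l**2)
j*(z(O) - 201) = -863*((17 - 2*(-37)**2) - 201) = -863*((17 - 2*1369) - 201) = -863*((17 - 2738) - 201) = -863*(-2721 - 201) = -863*(-2922) = 2521686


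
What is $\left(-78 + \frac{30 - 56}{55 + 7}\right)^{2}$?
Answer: $\frac{5909761}{961} \approx 6149.6$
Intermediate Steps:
$\left(-78 + \frac{30 - 56}{55 + 7}\right)^{2} = \left(-78 - \frac{26}{62}\right)^{2} = \left(-78 - \frac{13}{31}\right)^{2} = \left(- \frac{2431}{31}\right)^{2} = \frac{5909761}{961}$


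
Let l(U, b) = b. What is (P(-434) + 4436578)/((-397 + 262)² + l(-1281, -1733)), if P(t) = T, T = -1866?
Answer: 1108678/4123 ≈ 268.90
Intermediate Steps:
P(t) = -1866
(P(-434) + 4436578)/((-397 + 262)² + l(-1281, -1733)) = (-1866 + 4436578)/((-397 + 262)² - 1733) = 4434712/((-135)² - 1733) = 4434712/(18225 - 1733) = 4434712/16492 = 4434712*(1/16492) = 1108678/4123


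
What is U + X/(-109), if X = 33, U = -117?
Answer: -12786/109 ≈ -117.30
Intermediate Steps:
U + X/(-109) = -117 + 33/(-109) = -117 - 1/109*33 = -117 - 33/109 = -12786/109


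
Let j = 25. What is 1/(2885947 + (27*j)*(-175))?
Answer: 1/2767822 ≈ 3.6129e-7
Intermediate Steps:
1/(2885947 + (27*j)*(-175)) = 1/(2885947 + (27*25)*(-175)) = 1/(2885947 + 675*(-175)) = 1/(2885947 - 118125) = 1/2767822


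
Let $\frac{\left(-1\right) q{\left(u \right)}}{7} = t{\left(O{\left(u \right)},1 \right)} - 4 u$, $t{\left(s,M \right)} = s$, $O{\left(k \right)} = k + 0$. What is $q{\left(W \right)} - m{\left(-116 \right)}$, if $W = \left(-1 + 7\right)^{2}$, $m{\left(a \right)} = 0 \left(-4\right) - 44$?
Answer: $800$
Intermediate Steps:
$O{\left(k \right)} = k$
$m{\left(a \right)} = -44$ ($m{\left(a \right)} = 0 - 44 = -44$)
$W = 36$ ($W = 6^{2} = 36$)
$q{\left(u \right)} = 21 u$ ($q{\left(u \right)} = - 7 \left(u - 4 u\right) = - 7 \left(- 3 u\right) = 21 u$)
$q{\left(W \right)} - m{\left(-116 \right)} = 21 \cdot 36 - -44 = 756 + 44 = 800$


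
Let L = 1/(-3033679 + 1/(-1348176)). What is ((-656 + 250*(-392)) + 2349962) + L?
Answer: 9207691196669575354/4089933219505 ≈ 2.2513e+6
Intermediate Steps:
L = -1348176/4089933219505 (L = 1/(-3033679 - 1/1348176) = 1/(-4089933219505/1348176) = -1348176/4089933219505 ≈ -3.2963e-7)
((-656 + 250*(-392)) + 2349962) + L = ((-656 + 250*(-392)) + 2349962) - 1348176/4089933219505 = ((-656 - 98000) + 2349962) - 1348176/4089933219505 = (-98656 + 2349962) - 1348176/4089933219505 = 2251306 - 1348176/4089933219505 = 9207691196669575354/4089933219505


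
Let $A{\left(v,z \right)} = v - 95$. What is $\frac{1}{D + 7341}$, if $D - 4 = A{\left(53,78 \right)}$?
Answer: $\frac{1}{7303} \approx 0.00013693$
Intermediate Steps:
$A{\left(v,z \right)} = -95 + v$
$D = -38$ ($D = 4 + \left(-95 + 53\right) = 4 - 42 = -38$)
$\frac{1}{D + 7341} = \frac{1}{-38 + 7341} = \frac{1}{7303}$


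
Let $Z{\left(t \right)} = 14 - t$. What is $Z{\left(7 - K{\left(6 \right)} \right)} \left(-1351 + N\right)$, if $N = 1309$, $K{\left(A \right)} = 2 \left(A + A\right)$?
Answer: $-1302$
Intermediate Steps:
$K{\left(A \right)} = 4 A$ ($K{\left(A \right)} = 2 \cdot 2 A = 4 A$)
$Z{\left(7 - K{\left(6 \right)} \right)} \left(-1351 + N\right) = \left(14 - \left(7 - 4 \cdot 6\right)\right) \left(-1351 + 1309\right) = \left(14 - \left(7 - 24\right)\right) \left(-42\right) = \left(14 - -17\right) \left(-42\right) = \left(14 + 17\right) \left(-42\right) = 31 \left(-42\right) = -1302$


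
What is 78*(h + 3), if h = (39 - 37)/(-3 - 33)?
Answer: 689/3 ≈ 229.67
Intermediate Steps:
h = -1/18 (h = 2/(-36) = 2*(-1/36) = -1/18 ≈ -0.055556)
78*(h + 3) = 78*(-1/18 + 3) = 78*(53/18) = 689/3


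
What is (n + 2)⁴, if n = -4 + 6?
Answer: 256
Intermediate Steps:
n = 2
(n + 2)⁴ = (2 + 2)⁴ = 4⁴ = 256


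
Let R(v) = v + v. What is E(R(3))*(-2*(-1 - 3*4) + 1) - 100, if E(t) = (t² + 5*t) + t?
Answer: 1844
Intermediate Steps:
R(v) = 2*v
E(t) = t² + 6*t
E(R(3))*(-2*(-1 - 3*4) + 1) - 100 = ((2*3)*(6 + 2*3))*(-2*(-1 - 3*4) + 1) - 100 = (6*(6 + 6))*(-2*(-1 - 12) + 1) - 100 = (6*12)*(-2*(-13) + 1) - 100 = 72*(26 + 1) - 100 = 72*27 - 100 = 1944 - 100 = 1844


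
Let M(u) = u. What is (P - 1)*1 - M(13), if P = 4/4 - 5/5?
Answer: -14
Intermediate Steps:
P = 0 (P = 4*(1/4) - 5*1/5 = 1 - 1 = 0)
(P - 1)*1 - M(13) = (0 - 1)*1 - 1*13 = -1*1 - 13 = -1 - 13 = -14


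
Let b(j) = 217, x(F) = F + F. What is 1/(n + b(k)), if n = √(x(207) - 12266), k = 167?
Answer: 217/58941 - 2*I*√2963/58941 ≈ 0.0036816 - 0.001847*I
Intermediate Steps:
x(F) = 2*F
n = 2*I*√2963 (n = √(2*207 - 12266) = √(414 - 12266) = √(-11852) = 2*I*√2963 ≈ 108.87*I)
1/(n + b(k)) = 1/(2*I*√2963 + 217) = 1/(217 + 2*I*√2963)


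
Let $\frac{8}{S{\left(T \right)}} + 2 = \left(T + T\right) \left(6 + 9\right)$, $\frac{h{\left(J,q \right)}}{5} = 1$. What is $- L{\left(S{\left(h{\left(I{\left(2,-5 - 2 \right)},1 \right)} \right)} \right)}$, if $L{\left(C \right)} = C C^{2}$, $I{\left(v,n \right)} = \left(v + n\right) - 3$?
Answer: $- \frac{8}{50653} \approx -0.00015794$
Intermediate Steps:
$I{\left(v,n \right)} = -3 + n + v$ ($I{\left(v,n \right)} = \left(n + v\right) - 3 = -3 + n + v$)
$h{\left(J,q \right)} = 5$ ($h{\left(J,q \right)} = 5 \cdot 1 = 5$)
$S{\left(T \right)} = \frac{8}{-2 + 30 T}$ ($S{\left(T \right)} = \frac{8}{-2 + \left(T + T\right) \left(6 + 9\right)} = \frac{8}{-2 + 2 T 15} = \frac{8}{-2 + 30 T}$)
$L{\left(C \right)} = C^{3}$
$- L{\left(S{\left(h{\left(I{\left(2,-5 - 2 \right)},1 \right)} \right)} \right)} = - \left(\frac{4}{-1 + 15 \cdot 5}\right)^{3} = - \left(\frac{4}{-1 + 75}\right)^{3} = - \left(\frac{4}{74}\right)^{3} = - \left(4 \cdot \frac{1}{74}\right)^{3} = - \left(\frac{2}{37}\right)^{3} = \left(-1\right) \frac{8}{50653} = - \frac{8}{50653}$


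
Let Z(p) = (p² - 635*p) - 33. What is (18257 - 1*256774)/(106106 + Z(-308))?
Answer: -238517/396517 ≈ -0.60153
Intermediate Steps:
Z(p) = -33 + p² - 635*p
(18257 - 1*256774)/(106106 + Z(-308)) = (18257 - 1*256774)/(106106 + (-33 + (-308)² - 635*(-308))) = (18257 - 256774)/(106106 + (-33 + 94864 + 195580)) = -238517/(106106 + 290411) = -238517/396517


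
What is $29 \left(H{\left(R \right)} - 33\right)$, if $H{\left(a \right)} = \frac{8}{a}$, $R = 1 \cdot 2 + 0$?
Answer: $-841$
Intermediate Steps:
$R = 2$ ($R = 2 + 0 = 2$)
$29 \left(H{\left(R \right)} - 33\right) = 29 \left(\frac{8}{2} - 33\right) = 29 \left(8 \cdot \frac{1}{2} - 33\right) = 29 \left(4 - 33\right) = 29 \left(-29\right) = -841$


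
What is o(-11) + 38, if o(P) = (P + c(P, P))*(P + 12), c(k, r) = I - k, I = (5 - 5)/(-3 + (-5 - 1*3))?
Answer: 38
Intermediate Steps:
I = 0 (I = 0/(-3 + (-5 - 3)) = 0/(-3 - 8) = 0/(-11) = 0*(-1/11) = 0)
c(k, r) = -k (c(k, r) = 0 - k = -k)
o(P) = 0 (o(P) = (P - P)*(P + 12) = 0*(12 + P) = 0)
o(-11) + 38 = 0 + 38 = 38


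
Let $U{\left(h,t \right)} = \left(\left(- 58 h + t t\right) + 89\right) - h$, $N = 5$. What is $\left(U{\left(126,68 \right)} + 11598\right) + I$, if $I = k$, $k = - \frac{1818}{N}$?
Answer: $\frac{42567}{5} \approx 8513.4$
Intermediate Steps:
$k = - \frac{1818}{5} \approx -363.6$
$I = - \frac{1818}{5} \approx -363.6$
$U{\left(h,t \right)} = 89 + t^{2} - 59 h$ ($U{\left(h,t \right)} = \left(\left(- 58 h + t^{2}\right) + 89\right) - h = \left(\left(t^{2} - 58 h\right) + 89\right) - h = \left(89 + t^{2} - 58 h\right) - h = 89 + t^{2} - 59 h$)
$\left(U{\left(126,68 \right)} + 11598\right) + I = \left(\left(89 + 68^{2} - 7434\right) + 11598\right) - \frac{1818}{5} = \left(\left(89 + 4624 - 7434\right) + 11598\right) - \frac{1818}{5} = \left(-2721 + 11598\right) - \frac{1818}{5} = 8877 - \frac{1818}{5} = \frac{42567}{5}$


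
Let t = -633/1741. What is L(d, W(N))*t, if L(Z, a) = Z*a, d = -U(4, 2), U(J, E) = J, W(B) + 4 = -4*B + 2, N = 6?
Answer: -65832/1741 ≈ -37.813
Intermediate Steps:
W(B) = -2 - 4*B (W(B) = -4 + (-4*B + 2) = -4 + (2 - 4*B) = -2 - 4*B)
t = -633/1741 (t = -633*1/1741 = -633/1741 ≈ -0.36358)
d = -4 (d = -1*4 = -4)
L(d, W(N))*t = -4*(-2 - 4*6)*(-633/1741) = -4*(-2 - 24)*(-633/1741) = -4*(-26)*(-633/1741) = 104*(-633/1741) = -65832/1741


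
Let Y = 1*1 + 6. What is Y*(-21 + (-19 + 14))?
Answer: -182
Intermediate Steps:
Y = 7 (Y = 1 + 6 = 7)
Y*(-21 + (-19 + 14)) = 7*(-21 + (-19 + 14)) = 7*(-21 - 5) = 7*(-26) = -182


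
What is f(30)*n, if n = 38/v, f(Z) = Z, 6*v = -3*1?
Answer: -2280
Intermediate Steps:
v = -½ (v = (-3*1)/6 = (⅙)*(-3) = -½ ≈ -0.50000)
n = -76 (n = 38/(-½) = 38*(-2) = -76)
f(30)*n = 30*(-76) = -2280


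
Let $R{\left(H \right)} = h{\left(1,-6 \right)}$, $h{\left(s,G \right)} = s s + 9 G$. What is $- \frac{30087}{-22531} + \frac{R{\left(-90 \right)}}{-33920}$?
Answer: $\frac{19278211}{14419840} \approx 1.3369$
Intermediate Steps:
$h{\left(s,G \right)} = s^{2} + 9 G$
$R{\left(H \right)} = -53$ ($R{\left(H \right)} = 1^{2} + 9 \left(-6\right) = 1 - 54 = -53$)
$- \frac{30087}{-22531} + \frac{R{\left(-90 \right)}}{-33920} = - \frac{30087}{-22531} - \frac{53}{-33920} = \left(-30087\right) \left(- \frac{1}{22531}\right) - - \frac{1}{640} = \frac{30087}{22531} + \frac{1}{640} = \frac{19278211}{14419840}$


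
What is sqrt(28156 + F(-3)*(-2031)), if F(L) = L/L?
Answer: 5*sqrt(1045) ≈ 161.63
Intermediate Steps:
F(L) = 1
sqrt(28156 + F(-3)*(-2031)) = sqrt(28156 + 1*(-2031)) = sqrt(28156 - 2031) = sqrt(26125) = 5*sqrt(1045)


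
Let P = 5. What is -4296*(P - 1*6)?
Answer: 4296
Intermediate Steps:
-4296*(P - 1*6) = -4296*(5 - 1*6) = -4296*(5 - 6) = -4296*(-1) = 4296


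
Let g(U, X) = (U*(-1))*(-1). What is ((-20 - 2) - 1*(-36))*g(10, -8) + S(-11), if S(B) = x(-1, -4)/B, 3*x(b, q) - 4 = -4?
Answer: 140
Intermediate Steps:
x(b, q) = 0 (x(b, q) = 4/3 + (1/3)*(-4) = 4/3 - 4/3 = 0)
g(U, X) = U (g(U, X) = -U*(-1) = U)
S(B) = 0 (S(B) = 0/B = 0)
((-20 - 2) - 1*(-36))*g(10, -8) + S(-11) = ((-20 - 2) - 1*(-36))*10 + 0 = (-22 + 36)*10 + 0 = 14*10 + 0 = 140 + 0 = 140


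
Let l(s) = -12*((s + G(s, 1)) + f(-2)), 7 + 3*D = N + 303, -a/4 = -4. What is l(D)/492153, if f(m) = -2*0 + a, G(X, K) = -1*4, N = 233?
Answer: -2260/492153 ≈ -0.0045921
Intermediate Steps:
G(X, K) = -4
a = 16 (a = -4*(-4) = 16)
D = 529/3 (D = -7/3 + (233 + 303)/3 = -7/3 + (1/3)*536 = -7/3 + 536/3 = 529/3 ≈ 176.33)
f(m) = 16 (f(m) = -2*0 + 16 = 0 + 16 = 16)
l(s) = -144 - 12*s (l(s) = -12*((s - 4) + 16) = -12*((-4 + s) + 16) = -12*(12 + s) = -144 - 12*s)
l(D)/492153 = (-144 - 12*529/3)/492153 = (-144 - 2116)*(1/492153) = -2260*1/492153 = -2260/492153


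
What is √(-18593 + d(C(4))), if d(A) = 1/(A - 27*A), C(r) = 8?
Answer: 27*I*√68965/52 ≈ 136.36*I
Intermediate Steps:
d(A) = -1/(26*A) (d(A) = 1/(-26*A) = -1/(26*A))
√(-18593 + d(C(4))) = √(-18593 - 1/26/8) = √(-18593 - 1/26*⅛) = √(-18593 - 1/208) = √(-3867345/208) = 27*I*√68965/52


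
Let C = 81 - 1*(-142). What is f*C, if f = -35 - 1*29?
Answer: -14272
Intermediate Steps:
C = 223 (C = 81 + 142 = 223)
f = -64 (f = -35 - 29 = -64)
f*C = -64*223 = -14272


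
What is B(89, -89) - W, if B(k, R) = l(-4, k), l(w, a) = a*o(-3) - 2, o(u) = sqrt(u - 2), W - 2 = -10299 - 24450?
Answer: 34745 + 89*I*sqrt(5) ≈ 34745.0 + 199.01*I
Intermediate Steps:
W = -34747 (W = 2 + (-10299 - 24450) = 2 - 34749 = -34747)
o(u) = sqrt(-2 + u)
l(w, a) = -2 + I*a*sqrt(5) (l(w, a) = a*sqrt(-2 - 3) - 2 = a*sqrt(-5) - 2 = a*(I*sqrt(5)) - 2 = I*a*sqrt(5) - 2 = -2 + I*a*sqrt(5))
B(k, R) = -2 + I*k*sqrt(5)
B(89, -89) - W = (-2 + I*89*sqrt(5)) - 1*(-34747) = (-2 + 89*I*sqrt(5)) + 34747 = 34745 + 89*I*sqrt(5)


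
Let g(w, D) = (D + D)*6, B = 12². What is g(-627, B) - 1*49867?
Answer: -48139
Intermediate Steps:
B = 144
g(w, D) = 12*D (g(w, D) = (2*D)*6 = 12*D)
g(-627, B) - 1*49867 = 12*144 - 1*49867 = 1728 - 49867 = -48139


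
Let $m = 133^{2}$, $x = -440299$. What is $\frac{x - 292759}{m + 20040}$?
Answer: $- \frac{733058}{37729} \approx -19.43$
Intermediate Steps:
$m = 17689$
$\frac{x - 292759}{m + 20040} = \frac{-440299 - 292759}{17689 + 20040} = - \frac{733058}{37729}$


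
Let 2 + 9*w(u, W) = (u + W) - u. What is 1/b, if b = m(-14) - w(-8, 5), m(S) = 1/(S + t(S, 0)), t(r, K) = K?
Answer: -42/17 ≈ -2.4706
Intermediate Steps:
m(S) = 1/S (m(S) = 1/(S + 0) = 1/S)
w(u, W) = -2/9 + W/9 (w(u, W) = -2/9 + ((u + W) - u)/9 = -2/9 + ((W + u) - u)/9 = -2/9 + W/9)
b = -17/42 (b = 1/(-14) - (-2/9 + (1/9)*5) = -1/14 - (-2/9 + 5/9) = -1/14 - 1*1/3 = -1/14 - 1/3 = -17/42 ≈ -0.40476)
1/b = 1/(-17/42) = -42/17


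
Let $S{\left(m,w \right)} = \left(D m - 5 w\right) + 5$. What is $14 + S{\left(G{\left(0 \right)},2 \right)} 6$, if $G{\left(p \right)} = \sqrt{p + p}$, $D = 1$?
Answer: $-16$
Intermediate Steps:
$G{\left(p \right)} = \sqrt{2} \sqrt{p}$ ($G{\left(p \right)} = \sqrt{2 p} = \sqrt{2} \sqrt{p}$)
$S{\left(m,w \right)} = 5 + m - 5 w$ ($S{\left(m,w \right)} = \left(1 m - 5 w\right) + 5 = \left(m - 5 w\right) + 5 = 5 + m - 5 w$)
$14 + S{\left(G{\left(0 \right)},2 \right)} 6 = 14 + \left(5 + \sqrt{2} \sqrt{0} - 10\right) 6 = 14 + \left(5 + \sqrt{2} \cdot 0 - 10\right) 6 = 14 + \left(5 + 0 - 10\right) 6 = 14 - 30 = -16$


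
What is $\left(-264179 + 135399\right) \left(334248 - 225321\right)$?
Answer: $-14027619060$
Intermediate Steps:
$\left(-264179 + 135399\right) \left(334248 - 225321\right) = \left(-128780\right) 108927 = -14027619060$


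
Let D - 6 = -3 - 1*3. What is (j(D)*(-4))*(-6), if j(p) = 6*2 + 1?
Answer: 312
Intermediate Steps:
D = 0 (D = 6 + (-3 - 1*3) = 6 + (-3 - 3) = 6 - 6 = 0)
j(p) = 13 (j(p) = 12 + 1 = 13)
(j(D)*(-4))*(-6) = (13*(-4))*(-6) = -52*(-6) = 312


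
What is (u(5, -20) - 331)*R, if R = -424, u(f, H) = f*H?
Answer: 182744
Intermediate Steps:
u(f, H) = H*f
(u(5, -20) - 331)*R = (-20*5 - 331)*(-424) = (-100 - 331)*(-424) = -431*(-424) = 182744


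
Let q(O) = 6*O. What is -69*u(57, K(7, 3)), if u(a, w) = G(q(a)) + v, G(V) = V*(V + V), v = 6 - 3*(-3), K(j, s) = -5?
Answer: -16142067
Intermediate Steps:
v = 15 (v = 6 + 9 = 15)
G(V) = 2*V² (G(V) = V*(2*V) = 2*V²)
u(a, w) = 15 + 72*a² (u(a, w) = 2*(6*a)² + 15 = 2*(36*a²) + 15 = 72*a² + 15 = 15 + 72*a²)
-69*u(57, K(7, 3)) = -69*(15 + 72*57²) = -69*(15 + 72*3249) = -69*(15 + 233928) = -69*233943 = -16142067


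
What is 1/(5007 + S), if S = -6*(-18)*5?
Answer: 1/5547 ≈ 0.00018028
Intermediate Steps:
S = 540 (S = 108*5 = 540)
1/(5007 + S) = 1/(5007 + 540) = 1/5547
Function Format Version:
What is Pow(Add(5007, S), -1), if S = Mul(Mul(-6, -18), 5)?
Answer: Rational(1, 5547) ≈ 0.00018028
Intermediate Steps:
S = 540 (S = Mul(108, 5) = 540)
Pow(Add(5007, S), -1) = Pow(Add(5007, 540), -1) = Pow(5547, -1) = Rational(1, 5547)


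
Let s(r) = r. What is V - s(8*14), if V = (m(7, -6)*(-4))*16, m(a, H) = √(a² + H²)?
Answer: -112 - 64*√85 ≈ -702.05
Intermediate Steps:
m(a, H) = √(H² + a²)
V = -64*√85 (V = (√((-6)² + 7²)*(-4))*16 = (√(36 + 49)*(-4))*16 = (√85*(-4))*16 = -4*√85*16 = -64*√85 ≈ -590.05)
V - s(8*14) = -64*√85 - 8*14 = -64*√85 - 1*112 = -64*√85 - 112 = -112 - 64*√85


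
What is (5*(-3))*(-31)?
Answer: 465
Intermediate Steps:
(5*(-3))*(-31) = -15*(-31) = 465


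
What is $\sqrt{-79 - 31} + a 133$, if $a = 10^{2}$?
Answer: $13300 + i \sqrt{110} \approx 13300.0 + 10.488 i$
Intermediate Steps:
$a = 100$
$\sqrt{-79 - 31} + a 133 = \sqrt{-79 - 31} + 100 \cdot 133 = \sqrt{-110} + 13300 = i \sqrt{110} + 13300 = 13300 + i \sqrt{110}$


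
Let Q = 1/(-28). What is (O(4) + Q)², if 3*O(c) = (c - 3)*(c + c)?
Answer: 48841/7056 ≈ 6.9219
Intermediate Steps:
O(c) = 2*c*(-3 + c)/3 (O(c) = ((c - 3)*(c + c))/3 = ((-3 + c)*(2*c))/3 = (2*c*(-3 + c))/3 = 2*c*(-3 + c)/3)
Q = -1/28 ≈ -0.035714
(O(4) + Q)² = ((⅔)*4*(-3 + 4) - 1/28)² = ((⅔)*4*1 - 1/28)² = (8/3 - 1/28)² = (221/84)² = 48841/7056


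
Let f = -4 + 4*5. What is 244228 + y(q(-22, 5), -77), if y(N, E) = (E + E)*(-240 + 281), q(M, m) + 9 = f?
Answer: 237914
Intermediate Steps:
f = 16 (f = -4 + 20 = 16)
q(M, m) = 7 (q(M, m) = -9 + 16 = 7)
y(N, E) = 82*E (y(N, E) = (2*E)*41 = 82*E)
244228 + y(q(-22, 5), -77) = 244228 + 82*(-77) = 244228 - 6314 = 237914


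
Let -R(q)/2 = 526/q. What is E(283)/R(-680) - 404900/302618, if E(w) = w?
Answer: 7226231640/39794267 ≈ 181.59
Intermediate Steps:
R(q) = -1052/q
E(283)/R(-680) - 404900/302618 = 283/((-1052/(-680))) - 404900/302618 = 283/((-1052*(-1/680))) - 404900*1/302618 = 283/(263/170) - 202450/151309 = 283*(170/263) - 202450/151309 = 48110/263 - 202450/151309 = 7226231640/39794267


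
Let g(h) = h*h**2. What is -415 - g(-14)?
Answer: 2329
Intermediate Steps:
g(h) = h**3
-415 - g(-14) = -415 - 1*(-14)**3 = -415 - 1*(-2744) = -415 + 2744 = 2329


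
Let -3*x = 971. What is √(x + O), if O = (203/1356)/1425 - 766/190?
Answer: I*√1359504268199/64410 ≈ 18.102*I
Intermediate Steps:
x = -971/3 (x = -⅓*971 = -971/3 ≈ -323.67)
O = -7790017/1932300 (O = (203*(1/1356))*(1/1425) - 766*1/190 = (203/1356)*(1/1425) - 383/95 = 203/1932300 - 383/95 = -7790017/1932300 ≈ -4.0315)
√(x + O) = √(-971/3 - 7790017/1932300) = √(-633211117/1932300) = I*√1359504268199/64410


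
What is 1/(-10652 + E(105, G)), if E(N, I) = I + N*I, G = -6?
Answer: -1/11288 ≈ -8.8590e-5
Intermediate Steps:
E(N, I) = I + I*N
1/(-10652 + E(105, G)) = 1/(-10652 - 6*(1 + 105)) = 1/(-10652 - 6*106) = 1/(-10652 - 636) = 1/(-11288) = -1/11288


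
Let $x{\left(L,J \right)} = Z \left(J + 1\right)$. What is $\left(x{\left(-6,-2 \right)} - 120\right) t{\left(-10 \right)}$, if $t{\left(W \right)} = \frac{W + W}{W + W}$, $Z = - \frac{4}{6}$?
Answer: $- \frac{358}{3} \approx -119.33$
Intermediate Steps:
$Z = - \frac{2}{3}$ ($Z = \left(-4\right) \frac{1}{6} = - \frac{2}{3} \approx -0.66667$)
$t{\left(W \right)} = 1$ ($t{\left(W \right)} = \frac{2 W}{2 W} = 2 W \frac{1}{2 W} = 1$)
$x{\left(L,J \right)} = - \frac{2}{3} - \frac{2 J}{3}$ ($x{\left(L,J \right)} = - \frac{2 \left(J + 1\right)}{3} = - \frac{2 \left(1 + J\right)}{3} = - \frac{2}{3} - \frac{2 J}{3}$)
$\left(x{\left(-6,-2 \right)} - 120\right) t{\left(-10 \right)} = \left(\left(- \frac{2}{3} - - \frac{4}{3}\right) - 120\right) 1 = \left(\left(- \frac{2}{3} + \frac{4}{3}\right) - 120\right) 1 = \left(\frac{2}{3} - 120\right) 1 = \left(- \frac{358}{3}\right) 1 = - \frac{358}{3}$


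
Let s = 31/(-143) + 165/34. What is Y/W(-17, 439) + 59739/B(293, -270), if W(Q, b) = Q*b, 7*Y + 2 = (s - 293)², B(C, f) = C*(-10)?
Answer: -5680900601542769/258452641569980 ≈ -21.980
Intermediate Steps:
s = 22541/4862 (s = 31*(-1/143) + 165*(1/34) = -31/143 + 165/34 = 22541/4862 ≈ 4.6362)
B(C, f) = -10*C
Y = 280803831791/23639044 (Y = -2/7 + (22541/4862 - 293)²/7 = -2/7 + (-1402025/4862)²/7 = -2/7 + (⅐)*(1965674100625/23639044) = -2/7 + 1965674100625/165473308 = 280803831791/23639044 ≈ 11879.)
Y/W(-17, 439) + 59739/B(293, -270) = 280803831791/(23639044*((-17*439))) + 59739/((-10*293)) = (280803831791/23639044)/(-7463) + 59739/(-2930) = (280803831791/23639044)*(-1/7463) + 59739*(-1/2930) = -280803831791/176418185372 - 59739/2930 = -5680900601542769/258452641569980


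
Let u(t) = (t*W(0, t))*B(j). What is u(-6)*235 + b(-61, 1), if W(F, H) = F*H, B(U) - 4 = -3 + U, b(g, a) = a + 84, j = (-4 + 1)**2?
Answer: 85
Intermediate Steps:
j = 9 (j = (-3)**2 = 9)
b(g, a) = 84 + a
B(U) = 1 + U (B(U) = 4 + (-3 + U) = 1 + U)
u(t) = 0 (u(t) = (t*(0*t))*(1 + 9) = (t*0)*10 = 0*10 = 0)
u(-6)*235 + b(-61, 1) = 0*235 + (84 + 1) = 0 + 85 = 85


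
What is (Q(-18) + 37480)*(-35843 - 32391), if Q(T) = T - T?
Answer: -2557410320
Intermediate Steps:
Q(T) = 0
(Q(-18) + 37480)*(-35843 - 32391) = (0 + 37480)*(-35843 - 32391) = 37480*(-68234) = -2557410320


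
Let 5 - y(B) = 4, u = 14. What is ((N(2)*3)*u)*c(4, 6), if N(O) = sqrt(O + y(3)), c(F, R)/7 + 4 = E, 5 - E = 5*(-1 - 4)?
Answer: 7644*sqrt(3) ≈ 13240.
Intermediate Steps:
y(B) = 1 (y(B) = 5 - 1*4 = 5 - 4 = 1)
E = 30 (E = 5 - 5*(-1 - 4) = 5 - 5*(-5) = 5 - 1*(-25) = 5 + 25 = 30)
c(F, R) = 182 (c(F, R) = -28 + 7*30 = -28 + 210 = 182)
N(O) = sqrt(1 + O) (N(O) = sqrt(O + 1) = sqrt(1 + O))
((N(2)*3)*u)*c(4, 6) = ((sqrt(1 + 2)*3)*14)*182 = ((sqrt(3)*3)*14)*182 = ((3*sqrt(3))*14)*182 = (42*sqrt(3))*182 = 7644*sqrt(3)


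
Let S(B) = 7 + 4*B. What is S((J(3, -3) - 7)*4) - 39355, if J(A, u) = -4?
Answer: -39524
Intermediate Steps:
S((J(3, -3) - 7)*4) - 39355 = (7 + 4*((-4 - 7)*4)) - 39355 = (7 + 4*(-11*4)) - 39355 = (7 + 4*(-44)) - 39355 = (7 - 176) - 39355 = -169 - 39355 = -39524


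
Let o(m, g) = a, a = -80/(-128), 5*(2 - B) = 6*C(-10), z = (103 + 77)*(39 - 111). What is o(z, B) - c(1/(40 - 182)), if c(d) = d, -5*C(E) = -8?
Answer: 359/568 ≈ 0.63204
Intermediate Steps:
C(E) = 8/5 (C(E) = -1/5*(-8) = 8/5)
z = -12960 (z = 180*(-72) = -12960)
B = 2/25 (B = 2 - 6*8/(5*5) = 2 - 1/5*48/5 = 2 - 48/25 = 2/25 ≈ 0.080000)
a = 5/8 (a = -80*(-1/128) = 5/8 ≈ 0.62500)
o(m, g) = 5/8
o(z, B) - c(1/(40 - 182)) = 5/8 - 1/(40 - 182) = 5/8 - 1/(-142) = 5/8 - 1*(-1/142) = 5/8 + 1/142 = 359/568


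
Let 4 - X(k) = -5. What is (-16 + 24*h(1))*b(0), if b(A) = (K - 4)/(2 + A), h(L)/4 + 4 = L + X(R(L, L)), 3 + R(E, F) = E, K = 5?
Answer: 280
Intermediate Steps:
R(E, F) = -3 + E
X(k) = 9 (X(k) = 4 - 1*(-5) = 4 + 5 = 9)
h(L) = 20 + 4*L (h(L) = -16 + 4*(L + 9) = -16 + 4*(9 + L) = -16 + (36 + 4*L) = 20 + 4*L)
b(A) = 1/(2 + A) (b(A) = (5 - 4)/(2 + A) = 1/(2 + A))
(-16 + 24*h(1))*b(0) = (-16 + 24*(20 + 4*1))/(2 + 0) = (-16 + 24*(20 + 4))/2 = (-16 + 24*24)*(½) = (-16 + 576)*(½) = 560*(½) = 280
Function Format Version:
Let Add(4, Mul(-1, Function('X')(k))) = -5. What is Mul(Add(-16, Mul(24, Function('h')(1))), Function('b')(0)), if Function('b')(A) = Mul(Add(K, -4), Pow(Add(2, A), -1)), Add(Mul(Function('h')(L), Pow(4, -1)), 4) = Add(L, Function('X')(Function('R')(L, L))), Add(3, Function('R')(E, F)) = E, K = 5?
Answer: 280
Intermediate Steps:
Function('R')(E, F) = Add(-3, E)
Function('X')(k) = 9 (Function('X')(k) = Add(4, Mul(-1, -5)) = Add(4, 5) = 9)
Function('h')(L) = Add(20, Mul(4, L)) (Function('h')(L) = Add(-16, Mul(4, Add(L, 9))) = Add(-16, Mul(4, Add(9, L))) = Add(-16, Add(36, Mul(4, L))) = Add(20, Mul(4, L)))
Function('b')(A) = Pow(Add(2, A), -1) (Function('b')(A) = Mul(Add(5, -4), Pow(Add(2, A), -1)) = Mul(1, Pow(Add(2, A), -1)) = Pow(Add(2, A), -1))
Mul(Add(-16, Mul(24, Function('h')(1))), Function('b')(0)) = Mul(Add(-16, Mul(24, Add(20, Mul(4, 1)))), Pow(Add(2, 0), -1)) = Mul(Add(-16, Mul(24, Add(20, 4))), Pow(2, -1)) = Mul(Add(-16, Mul(24, 24)), Rational(1, 2)) = Mul(Add(-16, 576), Rational(1, 2)) = Mul(560, Rational(1, 2)) = 280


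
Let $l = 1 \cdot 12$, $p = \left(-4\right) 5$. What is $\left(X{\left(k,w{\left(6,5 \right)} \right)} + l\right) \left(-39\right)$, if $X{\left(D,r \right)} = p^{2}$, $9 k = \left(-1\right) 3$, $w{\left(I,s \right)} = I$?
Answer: $-16068$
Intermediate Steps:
$p = -20$
$k = - \frac{1}{3}$ ($k = \frac{\left(-1\right) 3}{9} = \frac{1}{9} \left(-3\right) = - \frac{1}{3} \approx -0.33333$)
$X{\left(D,r \right)} = 400$ ($X{\left(D,r \right)} = \left(-20\right)^{2} = 400$)
$l = 12$
$\left(X{\left(k,w{\left(6,5 \right)} \right)} + l\right) \left(-39\right) = \left(400 + 12\right) \left(-39\right) = 412 \left(-39\right) = -16068$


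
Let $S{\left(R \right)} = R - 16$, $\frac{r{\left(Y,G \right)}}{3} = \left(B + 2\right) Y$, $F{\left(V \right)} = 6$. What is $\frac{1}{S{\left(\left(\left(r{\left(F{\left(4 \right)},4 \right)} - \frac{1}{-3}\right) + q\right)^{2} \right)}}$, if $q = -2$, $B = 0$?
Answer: $\frac{9}{10465} \approx 0.00086001$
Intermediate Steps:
$r{\left(Y,G \right)} = 6 Y$ ($r{\left(Y,G \right)} = 3 \left(0 + 2\right) Y = 3 \cdot 2 Y = 6 Y$)
$S{\left(R \right)} = -16 + R$ ($S{\left(R \right)} = R - 16 = -16 + R$)
$\frac{1}{S{\left(\left(\left(r{\left(F{\left(4 \right)},4 \right)} - \frac{1}{-3}\right) + q\right)^{2} \right)}} = \frac{1}{-16 + \left(\left(6 \cdot 6 - \frac{1}{-3}\right) - 2\right)^{2}} = \frac{1}{-16 + \left(\left(36 - - \frac{1}{3}\right) - 2\right)^{2}} = \frac{1}{-16 + \left(\left(36 + \frac{1}{3}\right) - 2\right)^{2}} = \frac{1}{-16 + \left(\frac{109}{3} - 2\right)^{2}} = \frac{1}{-16 + \left(\frac{103}{3}\right)^{2}} = \frac{1}{-16 + \frac{10609}{9}} = \frac{1}{\frac{10465}{9}} = \frac{9}{10465}$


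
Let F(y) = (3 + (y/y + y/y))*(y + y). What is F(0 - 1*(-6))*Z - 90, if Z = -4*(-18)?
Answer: 4230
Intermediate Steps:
Z = 72
F(y) = 10*y (F(y) = (3 + (1 + 1))*(2*y) = (3 + 2)*(2*y) = 5*(2*y) = 10*y)
F(0 - 1*(-6))*Z - 90 = (10*(0 - 1*(-6)))*72 - 90 = (10*(0 + 6))*72 - 90 = (10*6)*72 - 90 = 60*72 - 90 = 4320 - 90 = 4230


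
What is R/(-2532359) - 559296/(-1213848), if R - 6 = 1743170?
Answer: -9716839472/42693040381 ≈ -0.22760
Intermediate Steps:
R = 1743176 (R = 6 + 1743170 = 1743176)
R/(-2532359) - 559296/(-1213848) = 1743176/(-2532359) - 559296/(-1213848) = 1743176*(-1/2532359) - 559296*(-1/1213848) = -1743176/2532359 + 7768/16859 = -9716839472/42693040381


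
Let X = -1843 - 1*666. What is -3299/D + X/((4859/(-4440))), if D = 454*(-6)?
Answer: 30361280881/13235916 ≈ 2293.9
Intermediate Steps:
D = -2724
X = -2509 (X = -1843 - 666 = -2509)
-3299/D + X/((4859/(-4440))) = -3299/(-2724) - 2509/(4859/(-4440)) = -3299*(-1/2724) - 2509/(4859*(-1/4440)) = 3299/2724 - 2509/(-4859/4440) = 3299/2724 - 2509*(-4440/4859) = 3299/2724 + 11139960/4859 = 30361280881/13235916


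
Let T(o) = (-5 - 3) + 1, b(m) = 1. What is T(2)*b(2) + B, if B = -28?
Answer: -35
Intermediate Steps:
T(o) = -7 (T(o) = -8 + 1 = -7)
T(2)*b(2) + B = -7*1 - 28 = -7 - 28 = -35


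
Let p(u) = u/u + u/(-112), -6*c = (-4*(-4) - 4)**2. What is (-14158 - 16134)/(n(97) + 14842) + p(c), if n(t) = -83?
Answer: -173185/206626 ≈ -0.83816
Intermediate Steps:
c = -24 (c = -(-4*(-4) - 4)**2/6 = -(16 - 4)**2/6 = -1/6*12**2 = -1/6*144 = -24)
p(u) = 1 - u/112 (p(u) = 1 + u*(-1/112) = 1 - u/112)
(-14158 - 16134)/(n(97) + 14842) + p(c) = (-14158 - 16134)/(-83 + 14842) + (1 - 1/112*(-24)) = -30292/14759 + (1 + 3/14) = -30292*1/14759 + 17/14 = -30292/14759 + 17/14 = -173185/206626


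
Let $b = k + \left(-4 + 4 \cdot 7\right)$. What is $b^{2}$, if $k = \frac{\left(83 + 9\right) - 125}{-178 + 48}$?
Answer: $\frac{9941409}{16900} \approx 588.25$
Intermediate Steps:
$k = \frac{33}{130}$ ($k = \frac{92 - 125}{-130} = \left(-33\right) \left(- \frac{1}{130}\right) = \frac{33}{130} \approx 0.25385$)
$b = \frac{3153}{130}$ ($b = \frac{33}{130} + \left(-4 + 4 \cdot 7\right) = \frac{33}{130} + \left(-4 + 28\right) = \frac{33}{130} + 24 = \frac{3153}{130} \approx 24.254$)
$b^{2} = \left(\frac{3153}{130}\right)^{2} = \frac{9941409}{16900}$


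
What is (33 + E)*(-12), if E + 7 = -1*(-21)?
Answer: -564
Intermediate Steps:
E = 14 (E = -7 - 1*(-21) = -7 + 21 = 14)
(33 + E)*(-12) = (33 + 14)*(-12) = 47*(-12) = -564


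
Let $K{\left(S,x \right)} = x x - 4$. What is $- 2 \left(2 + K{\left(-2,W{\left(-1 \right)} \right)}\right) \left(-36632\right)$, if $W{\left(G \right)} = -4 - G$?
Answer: $512848$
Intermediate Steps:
$K{\left(S,x \right)} = -4 + x^{2}$ ($K{\left(S,x \right)} = x^{2} - 4 = -4 + x^{2}$)
$- 2 \left(2 + K{\left(-2,W{\left(-1 \right)} \right)}\right) \left(-36632\right) = - 2 \left(2 - \left(4 - \left(-4 - -1\right)^{2}\right)\right) \left(-36632\right) = - 2 \left(2 - \left(4 - \left(-4 + 1\right)^{2}\right)\right) \left(-36632\right) = - 2 \left(2 - \left(4 - \left(-3\right)^{2}\right)\right) \left(-36632\right) = - 2 \left(2 + \left(-4 + 9\right)\right) \left(-36632\right) = - 2 \left(2 + 5\right) \left(-36632\right) = \left(-2\right) 7 \left(-36632\right) = \left(-14\right) \left(-36632\right) = 512848$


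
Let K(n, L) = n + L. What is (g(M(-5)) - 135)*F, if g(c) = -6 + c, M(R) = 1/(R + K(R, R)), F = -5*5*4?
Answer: 42320/3 ≈ 14107.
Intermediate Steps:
K(n, L) = L + n
F = -100 (F = -25*4 = -100)
M(R) = 1/(3*R) (M(R) = 1/(R + (R + R)) = 1/(R + 2*R) = 1/(3*R))
(g(M(-5)) - 135)*F = ((-6 + (1/3)/(-5)) - 135)*(-100) = ((-6 + (1/3)*(-1/5)) - 135)*(-100) = ((-6 - 1/15) - 135)*(-100) = (-91/15 - 135)*(-100) = -2116/15*(-100) = 42320/3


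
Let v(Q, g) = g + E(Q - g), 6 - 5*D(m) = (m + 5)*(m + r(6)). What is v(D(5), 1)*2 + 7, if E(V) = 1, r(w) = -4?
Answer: 11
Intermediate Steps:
D(m) = 6/5 - (-4 + m)*(5 + m)/5 (D(m) = 6/5 - (m + 5)*(m - 4)/5 = 6/5 - (5 + m)*(-4 + m)/5 = 6/5 - (-4 + m)*(5 + m)/5)
v(Q, g) = 1 + g (v(Q, g) = g + 1 = 1 + g)
v(D(5), 1)*2 + 7 = (1 + 1)*2 + 7 = 2*2 + 7 = 4 + 7 = 11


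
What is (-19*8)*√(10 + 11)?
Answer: -152*√21 ≈ -696.55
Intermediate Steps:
(-19*8)*√(10 + 11) = -152*√21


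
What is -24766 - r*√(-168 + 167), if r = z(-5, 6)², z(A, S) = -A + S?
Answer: -24766 - 121*I ≈ -24766.0 - 121.0*I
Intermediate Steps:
z(A, S) = S - A
r = 121 (r = (6 - 1*(-5))² = (6 + 5)² = 11² = 121)
-24766 - r*√(-168 + 167) = -24766 - 121*√(-168 + 167) = -24766 - 121*√(-1) = -24766 - 121*I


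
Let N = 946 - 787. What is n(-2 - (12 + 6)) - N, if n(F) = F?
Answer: -179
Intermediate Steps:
N = 159
n(-2 - (12 + 6)) - N = (-2 - (12 + 6)) - 1*159 = (-2 - 1*18) - 159 = (-2 - 18) - 159 = -20 - 159 = -179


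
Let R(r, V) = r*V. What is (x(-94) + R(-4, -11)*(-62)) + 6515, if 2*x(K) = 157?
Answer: 7731/2 ≈ 3865.5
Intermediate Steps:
R(r, V) = V*r
x(K) = 157/2 (x(K) = (½)*157 = 157/2)
(x(-94) + R(-4, -11)*(-62)) + 6515 = (157/2 - 11*(-4)*(-62)) + 6515 = (157/2 + 44*(-62)) + 6515 = (157/2 - 2728) + 6515 = -5299/2 + 6515 = 7731/2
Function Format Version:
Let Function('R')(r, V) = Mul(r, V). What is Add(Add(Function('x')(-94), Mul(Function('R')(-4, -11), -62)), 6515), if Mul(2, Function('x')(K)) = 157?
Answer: Rational(7731, 2) ≈ 3865.5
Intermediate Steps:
Function('R')(r, V) = Mul(V, r)
Function('x')(K) = Rational(157, 2) (Function('x')(K) = Mul(Rational(1, 2), 157) = Rational(157, 2))
Add(Add(Function('x')(-94), Mul(Function('R')(-4, -11), -62)), 6515) = Add(Add(Rational(157, 2), Mul(Mul(-11, -4), -62)), 6515) = Add(Add(Rational(157, 2), Mul(44, -62)), 6515) = Add(Add(Rational(157, 2), -2728), 6515) = Add(Rational(-5299, 2), 6515) = Rational(7731, 2)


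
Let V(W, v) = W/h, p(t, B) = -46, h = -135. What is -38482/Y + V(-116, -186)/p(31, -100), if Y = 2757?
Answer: -39882172/2853495 ≈ -13.977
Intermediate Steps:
V(W, v) = -W/135 (V(W, v) = W/(-135) = W*(-1/135) = -W/135)
-38482/Y + V(-116, -186)/p(31, -100) = -38482/2757 - 1/135*(-116)/(-46) = -38482*1/2757 + (116/135)*(-1/46) = -38482/2757 - 58/3105 = -39882172/2853495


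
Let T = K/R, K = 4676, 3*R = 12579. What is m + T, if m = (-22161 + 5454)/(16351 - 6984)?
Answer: -3750337/5610833 ≈ -0.66841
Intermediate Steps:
R = 4193 (R = (1/3)*12579 = 4193)
m = -16707/9367 ≈ -1.7836
T = 668/599 (T = 4676/4193 = 4676*(1/4193) = 668/599 ≈ 1.1152)
m + T = -16707/9367 + 668/599 = -3750337/5610833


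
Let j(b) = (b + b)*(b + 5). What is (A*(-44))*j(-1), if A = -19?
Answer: -6688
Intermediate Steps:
j(b) = 2*b*(5 + b) (j(b) = (2*b)*(5 + b) = 2*b*(5 + b))
(A*(-44))*j(-1) = (-19*(-44))*(2*(-1)*(5 - 1)) = 836*(2*(-1)*4) = 836*(-8) = -6688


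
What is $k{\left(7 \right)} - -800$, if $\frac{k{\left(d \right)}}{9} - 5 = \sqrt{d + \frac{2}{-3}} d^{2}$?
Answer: $845 + 147 \sqrt{57} \approx 1954.8$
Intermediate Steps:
$k{\left(d \right)} = 45 + 9 d^{2} \sqrt{- \frac{2}{3} + d}$ ($k{\left(d \right)} = 45 + 9 \sqrt{d + \frac{2}{-3}} d^{2} = 45 + 9 \sqrt{d + 2 \left(- \frac{1}{3}\right)} d^{2} = 45 + 9 \sqrt{d - \frac{2}{3}} d^{2} = 45 + 9 \sqrt{- \frac{2}{3} + d} d^{2} = 45 + 9 d^{2} \sqrt{- \frac{2}{3} + d}$)
$k{\left(7 \right)} - -800 = \left(45 + 3 \cdot 7^{2} \sqrt{-6 + 9 \cdot 7}\right) - -800 = \left(45 + 3 \cdot 49 \sqrt{-6 + 63}\right) + 800 = \left(45 + 3 \cdot 49 \sqrt{57}\right) + 800 = \left(45 + 147 \sqrt{57}\right) + 800 = 845 + 147 \sqrt{57}$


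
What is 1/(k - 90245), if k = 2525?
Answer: -1/87720 ≈ -1.1400e-5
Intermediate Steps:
1/(k - 90245) = 1/(2525 - 90245) = 1/(-87720) = -1/87720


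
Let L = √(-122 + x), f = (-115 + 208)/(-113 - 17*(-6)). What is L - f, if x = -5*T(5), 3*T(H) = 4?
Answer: 93/11 + I*√1158/3 ≈ 8.4545 + 11.343*I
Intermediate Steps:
T(H) = 4/3 (T(H) = (⅓)*4 = 4/3)
x = -20/3 (x = -5*4/3 = -20/3 ≈ -6.6667)
f = -93/11 (f = 93/(-113 + 102) = 93/(-11) = 93*(-1/11) = -93/11 ≈ -8.4545)
L = I*√1158/3 (L = √(-122 - 20/3) = √(-386/3) = I*√1158/3 ≈ 11.343*I)
L - f = I*√1158/3 - 1*(-93/11) = I*√1158/3 + 93/11 = 93/11 + I*√1158/3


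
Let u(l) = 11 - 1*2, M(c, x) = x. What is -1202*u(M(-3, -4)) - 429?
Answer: -11247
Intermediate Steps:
u(l) = 9 (u(l) = 11 - 2 = 9)
-1202*u(M(-3, -4)) - 429 = -1202*9 - 429 = -10818 - 429 = -11247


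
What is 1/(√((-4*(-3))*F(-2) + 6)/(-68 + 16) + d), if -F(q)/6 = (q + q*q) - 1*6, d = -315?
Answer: -20280/6388193 + 26*√6/19164579 ≈ -0.0031713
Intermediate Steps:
F(q) = 36 - 6*q - 6*q² (F(q) = -6*((q + q*q) - 1*6) = -6*((q + q²) - 6) = -6*(-6 + q + q²) = 36 - 6*q - 6*q²)
1/(√((-4*(-3))*F(-2) + 6)/(-68 + 16) + d) = 1/(√((-4*(-3))*(36 - 6*(-2) - 6*(-2)²) + 6)/(-68 + 16) - 315) = 1/(√(12*(36 + 12 - 6*4) + 6)/(-52) - 315) = 1/(-√(12*(36 + 12 - 24) + 6)/52 - 315) = 1/(-√(12*24 + 6)/52 - 315) = 1/(-√(288 + 6)/52 - 315) = 1/(-7*√6/52 - 315) = 1/(-315 - 7*√6/52)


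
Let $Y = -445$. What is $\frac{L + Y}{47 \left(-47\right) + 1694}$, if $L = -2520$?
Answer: $\frac{593}{103} \approx 5.7573$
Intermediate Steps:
$\frac{L + Y}{47 \left(-47\right) + 1694} = \frac{-2520 - 445}{47 \left(-47\right) + 1694} = - \frac{2965}{-2209 + 1694} = - \frac{2965}{-515} = \left(-2965\right) \left(- \frac{1}{515}\right) = \frac{593}{103}$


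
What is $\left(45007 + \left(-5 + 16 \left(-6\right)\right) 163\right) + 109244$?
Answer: $137788$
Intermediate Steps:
$\left(45007 + \left(-5 + 16 \left(-6\right)\right) 163\right) + 109244 = \left(45007 + \left(-5 - 96\right) 163\right) + 109244 = \left(45007 - 16463\right) + 109244 = 28544 + 109244 = 137788$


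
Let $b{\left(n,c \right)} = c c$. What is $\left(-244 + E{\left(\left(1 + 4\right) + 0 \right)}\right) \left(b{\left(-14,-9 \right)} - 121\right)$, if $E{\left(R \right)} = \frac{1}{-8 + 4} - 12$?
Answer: $10250$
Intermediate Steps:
$b{\left(n,c \right)} = c^{2}$
$E{\left(R \right)} = - \frac{49}{4}$ ($E{\left(R \right)} = \frac{1}{-4} - 12 = - \frac{1}{4} - 12 = - \frac{49}{4}$)
$\left(-244 + E{\left(\left(1 + 4\right) + 0 \right)}\right) \left(b{\left(-14,-9 \right)} - 121\right) = \left(-244 - \frac{49}{4}\right) \left(\left(-9\right)^{2} - 121\right) = - \frac{1025 \left(81 - 121\right)}{4} = \left(- \frac{1025}{4}\right) \left(-40\right) = 10250$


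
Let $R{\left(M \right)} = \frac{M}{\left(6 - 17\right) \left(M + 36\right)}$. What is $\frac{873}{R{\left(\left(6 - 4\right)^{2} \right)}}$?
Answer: $-96030$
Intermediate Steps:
$R{\left(M \right)} = \frac{M}{-396 - 11 M}$ ($R{\left(M \right)} = \frac{M}{\left(-11\right) \left(36 + M\right)} = \frac{M}{-396 - 11 M}$)
$\frac{873}{R{\left(\left(6 - 4\right)^{2} \right)}} = \frac{873}{\left(-1\right) \left(6 - 4\right)^{2} \frac{1}{396 + 11 \left(6 - 4\right)^{2}}} = \frac{873}{\left(-1\right) 2^{2} \frac{1}{396 + 11 \cdot 2^{2}}} = \frac{873}{\left(-1\right) 4 \frac{1}{396 + 11 \cdot 4}} = \frac{873}{\left(-1\right) 4 \frac{1}{396 + 44}} = \frac{873}{\left(-1\right) 4 \cdot \frac{1}{440}} = \frac{873}{- \frac{1}{110}} = 873 \left(-110\right) = -96030$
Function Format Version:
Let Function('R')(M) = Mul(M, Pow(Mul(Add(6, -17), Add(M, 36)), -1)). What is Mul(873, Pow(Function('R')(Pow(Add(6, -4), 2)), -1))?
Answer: -96030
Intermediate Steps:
Function('R')(M) = Mul(M, Pow(Add(-396, Mul(-11, M)), -1)) (Function('R')(M) = Mul(M, Pow(Mul(-11, Add(36, M)), -1)) = Mul(M, Pow(Add(-396, Mul(-11, M)), -1)))
Mul(873, Pow(Function('R')(Pow(Add(6, -4), 2)), -1)) = Mul(873, Pow(Mul(-1, Pow(Add(6, -4), 2), Pow(Add(396, Mul(11, Pow(Add(6, -4), 2))), -1)), -1)) = Mul(873, Pow(Mul(-1, Pow(2, 2), Pow(Add(396, Mul(11, Pow(2, 2))), -1)), -1)) = Mul(873, Pow(Mul(-1, 4, Pow(Add(396, Mul(11, 4)), -1)), -1)) = Mul(873, Pow(Mul(-1, 4, Pow(Add(396, 44), -1)), -1)) = Mul(873, Pow(Mul(-1, 4, Pow(440, -1)), -1)) = Mul(873, Pow(Mul(-1, 4, Rational(1, 440)), -1)) = Mul(873, Pow(Rational(-1, 110), -1)) = Mul(873, -110) = -96030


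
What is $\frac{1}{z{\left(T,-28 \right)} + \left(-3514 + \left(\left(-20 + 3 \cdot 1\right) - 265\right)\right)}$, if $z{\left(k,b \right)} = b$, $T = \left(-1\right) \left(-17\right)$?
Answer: $- \frac{1}{3824} \approx -0.00026151$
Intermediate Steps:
$T = 17$
$\frac{1}{z{\left(T,-28 \right)} + \left(-3514 + \left(\left(-20 + 3 \cdot 1\right) - 265\right)\right)} = \frac{1}{-28 + \left(-3514 + \left(\left(-20 + 3 \cdot 1\right) - 265\right)\right)} = \frac{1}{-28 + \left(-3514 + \left(\left(-20 + 3\right) - 265\right)\right)} = \frac{1}{-28 - 3796} = \frac{1}{-3824} = - \frac{1}{3824}$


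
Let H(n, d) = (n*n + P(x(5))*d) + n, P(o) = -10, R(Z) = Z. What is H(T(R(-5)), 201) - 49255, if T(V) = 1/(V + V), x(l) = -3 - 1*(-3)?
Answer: -5126509/100 ≈ -51265.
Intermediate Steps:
x(l) = 0 (x(l) = -3 + 3 = 0)
T(V) = 1/(2*V)
H(n, d) = n + n² - 10*d (H(n, d) = (n*n - 10*d) + n = (n² - 10*d) + n = n + n² - 10*d)
H(T(R(-5)), 201) - 49255 = ((½)/(-5) + ((½)/(-5))² - 10*201) - 49255 = ((½)*(-⅕) + ((½)*(-⅕))² - 2010) - 49255 = (-⅒ + (-⅒)² - 2010) - 49255 = (-⅒ + 1/100 - 2010) - 49255 = -201009/100 - 49255 = -5126509/100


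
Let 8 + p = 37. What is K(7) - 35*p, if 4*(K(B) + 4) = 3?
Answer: -4073/4 ≈ -1018.3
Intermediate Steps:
p = 29 (p = -8 + 37 = 29)
K(B) = -13/4 (K(B) = -4 + (1/4)*3 = -4 + 3/4 = -13/4)
K(7) - 35*p = -13/4 - 35*29 = -13/4 - 1015 = -4073/4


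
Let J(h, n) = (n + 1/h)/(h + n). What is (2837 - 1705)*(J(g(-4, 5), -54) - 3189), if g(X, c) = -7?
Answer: -1541018768/427 ≈ -3.6089e+6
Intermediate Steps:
J(h, n) = (n + 1/h)/(h + n)
(2837 - 1705)*(J(g(-4, 5), -54) - 3189) = (2837 - 1705)*((1 - 7*(-54))/((-7)*(-7 - 54)) - 3189) = 1132*(-⅐*(1 + 378)/(-61) - 3189) = 1132*(-⅐*(-1/61)*379 - 3189) = 1132*(379/427 - 3189) = 1132*(-1361324/427) = -1541018768/427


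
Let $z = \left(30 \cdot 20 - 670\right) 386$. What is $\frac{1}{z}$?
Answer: $- \frac{1}{27020} \approx -3.701 \cdot 10^{-5}$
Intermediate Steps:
$z = -27020$ ($z = \left(600 - 670\right) 386 = \left(-70\right) 386 = -27020$)
$\frac{1}{z} = \frac{1}{-27020} = - \frac{1}{27020}$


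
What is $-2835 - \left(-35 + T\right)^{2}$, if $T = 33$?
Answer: $-2839$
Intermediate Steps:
$-2835 - \left(-35 + T\right)^{2} = -2835 - \left(-35 + 33\right)^{2} = -2835 - \left(-2\right)^{2} = -2835 - 4 = -2839$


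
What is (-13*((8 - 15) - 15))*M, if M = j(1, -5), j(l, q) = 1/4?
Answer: 143/2 ≈ 71.500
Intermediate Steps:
j(l, q) = 1/4
M = 1/4 ≈ 0.25000
(-13*((8 - 15) - 15))*M = -13*((8 - 15) - 15)*(1/4) = -13*(-7 - 15)*(1/4) = -13*(-22)*(1/4) = 286*(1/4) = 143/2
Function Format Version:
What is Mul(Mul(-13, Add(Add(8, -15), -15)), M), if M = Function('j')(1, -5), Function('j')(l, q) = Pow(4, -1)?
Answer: Rational(143, 2) ≈ 71.500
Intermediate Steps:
Function('j')(l, q) = Rational(1, 4)
M = Rational(1, 4) ≈ 0.25000
Mul(Mul(-13, Add(Add(8, -15), -15)), M) = Mul(Mul(-13, Add(Add(8, -15), -15)), Rational(1, 4)) = Mul(Mul(-13, Add(-7, -15)), Rational(1, 4)) = Mul(Mul(-13, -22), Rational(1, 4)) = Mul(286, Rational(1, 4)) = Rational(143, 2)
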